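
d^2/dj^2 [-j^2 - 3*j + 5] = -2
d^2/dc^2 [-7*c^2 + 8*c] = -14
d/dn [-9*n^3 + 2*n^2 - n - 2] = -27*n^2 + 4*n - 1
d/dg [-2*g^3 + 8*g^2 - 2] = 2*g*(8 - 3*g)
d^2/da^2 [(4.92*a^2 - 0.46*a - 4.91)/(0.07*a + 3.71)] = 135.62955/(0.000343*a^3 + 0.054537*a^2 + 2.890461*a + 51.064811)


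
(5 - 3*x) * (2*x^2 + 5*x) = -6*x^3 - 5*x^2 + 25*x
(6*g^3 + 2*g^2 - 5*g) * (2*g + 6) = 12*g^4 + 40*g^3 + 2*g^2 - 30*g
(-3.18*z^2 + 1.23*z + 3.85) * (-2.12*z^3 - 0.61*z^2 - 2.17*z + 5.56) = 6.7416*z^5 - 0.6678*z^4 - 2.0117*z^3 - 22.6984*z^2 - 1.5157*z + 21.406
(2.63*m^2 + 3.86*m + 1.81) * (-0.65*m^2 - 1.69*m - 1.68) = -1.7095*m^4 - 6.9537*m^3 - 12.1183*m^2 - 9.5437*m - 3.0408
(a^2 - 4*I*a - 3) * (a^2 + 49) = a^4 - 4*I*a^3 + 46*a^2 - 196*I*a - 147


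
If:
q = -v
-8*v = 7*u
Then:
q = -v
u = -8*v/7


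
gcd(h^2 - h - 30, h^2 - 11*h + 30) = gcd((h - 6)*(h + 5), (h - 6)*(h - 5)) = h - 6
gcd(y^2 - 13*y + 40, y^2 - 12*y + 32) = y - 8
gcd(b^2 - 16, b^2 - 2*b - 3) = 1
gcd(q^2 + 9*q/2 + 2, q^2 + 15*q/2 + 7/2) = q + 1/2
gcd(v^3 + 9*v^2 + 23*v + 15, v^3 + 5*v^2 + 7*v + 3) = v^2 + 4*v + 3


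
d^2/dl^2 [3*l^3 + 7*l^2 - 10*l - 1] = 18*l + 14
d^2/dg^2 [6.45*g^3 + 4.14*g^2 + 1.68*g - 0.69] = 38.7*g + 8.28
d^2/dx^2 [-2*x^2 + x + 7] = -4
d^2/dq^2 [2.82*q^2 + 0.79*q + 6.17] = 5.64000000000000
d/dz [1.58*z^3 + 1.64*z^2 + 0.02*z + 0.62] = 4.74*z^2 + 3.28*z + 0.02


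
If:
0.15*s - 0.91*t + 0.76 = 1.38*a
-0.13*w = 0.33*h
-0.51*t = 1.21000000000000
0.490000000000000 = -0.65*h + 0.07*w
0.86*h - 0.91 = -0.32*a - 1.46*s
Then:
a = 2.17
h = -0.59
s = 0.50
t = -2.37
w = 1.50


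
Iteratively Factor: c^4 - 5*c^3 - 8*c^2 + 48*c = (c - 4)*(c^3 - c^2 - 12*c) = c*(c - 4)*(c^2 - c - 12) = c*(c - 4)*(c + 3)*(c - 4)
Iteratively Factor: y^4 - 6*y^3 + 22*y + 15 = (y - 5)*(y^3 - y^2 - 5*y - 3) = (y - 5)*(y + 1)*(y^2 - 2*y - 3) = (y - 5)*(y + 1)^2*(y - 3)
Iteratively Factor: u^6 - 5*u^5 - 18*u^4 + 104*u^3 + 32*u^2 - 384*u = (u + 2)*(u^5 - 7*u^4 - 4*u^3 + 112*u^2 - 192*u) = u*(u + 2)*(u^4 - 7*u^3 - 4*u^2 + 112*u - 192) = u*(u - 3)*(u + 2)*(u^3 - 4*u^2 - 16*u + 64) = u*(u - 4)*(u - 3)*(u + 2)*(u^2 - 16) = u*(u - 4)^2*(u - 3)*(u + 2)*(u + 4)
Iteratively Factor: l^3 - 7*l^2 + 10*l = (l)*(l^2 - 7*l + 10) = l*(l - 2)*(l - 5)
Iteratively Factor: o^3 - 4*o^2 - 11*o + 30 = (o - 2)*(o^2 - 2*o - 15) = (o - 5)*(o - 2)*(o + 3)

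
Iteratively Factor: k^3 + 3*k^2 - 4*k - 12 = (k - 2)*(k^2 + 5*k + 6) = (k - 2)*(k + 3)*(k + 2)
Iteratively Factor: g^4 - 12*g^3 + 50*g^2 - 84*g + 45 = (g - 1)*(g^3 - 11*g^2 + 39*g - 45) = (g - 3)*(g - 1)*(g^2 - 8*g + 15) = (g - 3)^2*(g - 1)*(g - 5)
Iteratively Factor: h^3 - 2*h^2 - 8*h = (h - 4)*(h^2 + 2*h) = h*(h - 4)*(h + 2)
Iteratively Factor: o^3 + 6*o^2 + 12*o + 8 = (o + 2)*(o^2 + 4*o + 4) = (o + 2)^2*(o + 2)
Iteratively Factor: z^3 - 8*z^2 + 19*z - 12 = (z - 1)*(z^2 - 7*z + 12) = (z - 4)*(z - 1)*(z - 3)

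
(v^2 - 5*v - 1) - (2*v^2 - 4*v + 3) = -v^2 - v - 4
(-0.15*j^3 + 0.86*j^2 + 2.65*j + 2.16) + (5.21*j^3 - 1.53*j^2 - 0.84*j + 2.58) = 5.06*j^3 - 0.67*j^2 + 1.81*j + 4.74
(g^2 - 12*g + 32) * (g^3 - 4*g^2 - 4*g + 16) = g^5 - 16*g^4 + 76*g^3 - 64*g^2 - 320*g + 512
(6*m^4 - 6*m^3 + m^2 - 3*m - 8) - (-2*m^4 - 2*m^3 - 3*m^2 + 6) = 8*m^4 - 4*m^3 + 4*m^2 - 3*m - 14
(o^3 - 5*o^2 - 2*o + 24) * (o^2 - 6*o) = o^5 - 11*o^4 + 28*o^3 + 36*o^2 - 144*o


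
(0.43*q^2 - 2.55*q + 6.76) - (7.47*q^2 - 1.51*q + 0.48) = -7.04*q^2 - 1.04*q + 6.28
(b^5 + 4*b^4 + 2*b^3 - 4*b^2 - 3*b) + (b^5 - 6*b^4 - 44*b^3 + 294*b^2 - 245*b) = 2*b^5 - 2*b^4 - 42*b^3 + 290*b^2 - 248*b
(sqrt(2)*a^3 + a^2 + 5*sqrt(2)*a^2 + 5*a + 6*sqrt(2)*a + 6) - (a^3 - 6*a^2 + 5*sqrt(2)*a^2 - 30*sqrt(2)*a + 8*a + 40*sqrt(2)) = -a^3 + sqrt(2)*a^3 + 7*a^2 - 3*a + 36*sqrt(2)*a - 40*sqrt(2) + 6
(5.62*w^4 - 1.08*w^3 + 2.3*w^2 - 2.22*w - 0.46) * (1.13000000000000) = 6.3506*w^4 - 1.2204*w^3 + 2.599*w^2 - 2.5086*w - 0.5198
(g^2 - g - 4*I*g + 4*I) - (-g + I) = g^2 - 4*I*g + 3*I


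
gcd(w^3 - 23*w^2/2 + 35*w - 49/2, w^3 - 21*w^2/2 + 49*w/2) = w^2 - 21*w/2 + 49/2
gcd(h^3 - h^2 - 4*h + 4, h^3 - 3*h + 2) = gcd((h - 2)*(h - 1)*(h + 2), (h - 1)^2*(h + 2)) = h^2 + h - 2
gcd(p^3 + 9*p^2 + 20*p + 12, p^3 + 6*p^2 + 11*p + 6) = p^2 + 3*p + 2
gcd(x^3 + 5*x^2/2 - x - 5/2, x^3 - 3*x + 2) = x - 1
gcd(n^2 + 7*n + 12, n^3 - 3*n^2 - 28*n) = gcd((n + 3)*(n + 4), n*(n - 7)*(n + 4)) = n + 4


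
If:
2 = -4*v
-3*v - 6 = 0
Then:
No Solution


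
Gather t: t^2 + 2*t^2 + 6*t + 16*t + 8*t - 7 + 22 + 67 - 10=3*t^2 + 30*t + 72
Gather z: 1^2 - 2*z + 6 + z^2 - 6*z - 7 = z^2 - 8*z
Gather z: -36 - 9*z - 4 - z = -10*z - 40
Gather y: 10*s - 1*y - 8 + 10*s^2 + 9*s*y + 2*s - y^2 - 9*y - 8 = 10*s^2 + 12*s - y^2 + y*(9*s - 10) - 16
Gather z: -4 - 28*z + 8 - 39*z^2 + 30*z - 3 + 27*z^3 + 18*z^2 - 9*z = 27*z^3 - 21*z^2 - 7*z + 1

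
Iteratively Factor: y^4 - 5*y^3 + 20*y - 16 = (y + 2)*(y^3 - 7*y^2 + 14*y - 8) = (y - 4)*(y + 2)*(y^2 - 3*y + 2) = (y - 4)*(y - 1)*(y + 2)*(y - 2)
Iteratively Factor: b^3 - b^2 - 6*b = (b + 2)*(b^2 - 3*b) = (b - 3)*(b + 2)*(b)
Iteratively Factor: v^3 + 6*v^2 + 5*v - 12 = (v + 3)*(v^2 + 3*v - 4) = (v + 3)*(v + 4)*(v - 1)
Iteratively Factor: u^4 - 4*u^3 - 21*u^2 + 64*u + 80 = (u - 5)*(u^3 + u^2 - 16*u - 16) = (u - 5)*(u - 4)*(u^2 + 5*u + 4) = (u - 5)*(u - 4)*(u + 1)*(u + 4)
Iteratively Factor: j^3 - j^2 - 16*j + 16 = (j - 1)*(j^2 - 16) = (j - 1)*(j + 4)*(j - 4)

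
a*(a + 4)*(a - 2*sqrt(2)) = a^3 - 2*sqrt(2)*a^2 + 4*a^2 - 8*sqrt(2)*a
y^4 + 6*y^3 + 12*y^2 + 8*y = y*(y + 2)^3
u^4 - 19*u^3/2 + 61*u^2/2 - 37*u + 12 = (u - 4)*(u - 3)*(u - 2)*(u - 1/2)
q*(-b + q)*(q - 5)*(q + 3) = -b*q^3 + 2*b*q^2 + 15*b*q + q^4 - 2*q^3 - 15*q^2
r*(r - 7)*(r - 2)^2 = r^4 - 11*r^3 + 32*r^2 - 28*r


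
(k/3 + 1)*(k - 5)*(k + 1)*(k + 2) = k^4/3 + k^3/3 - 19*k^2/3 - 49*k/3 - 10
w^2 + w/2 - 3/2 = (w - 1)*(w + 3/2)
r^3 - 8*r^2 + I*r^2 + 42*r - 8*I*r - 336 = (r - 8)*(r - 6*I)*(r + 7*I)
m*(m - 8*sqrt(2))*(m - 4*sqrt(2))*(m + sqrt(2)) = m^4 - 11*sqrt(2)*m^3 + 40*m^2 + 64*sqrt(2)*m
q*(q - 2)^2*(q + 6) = q^4 + 2*q^3 - 20*q^2 + 24*q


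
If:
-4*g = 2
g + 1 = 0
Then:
No Solution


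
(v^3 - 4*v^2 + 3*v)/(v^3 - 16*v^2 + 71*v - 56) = v*(v - 3)/(v^2 - 15*v + 56)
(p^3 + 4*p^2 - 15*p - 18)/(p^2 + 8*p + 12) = (p^2 - 2*p - 3)/(p + 2)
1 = 1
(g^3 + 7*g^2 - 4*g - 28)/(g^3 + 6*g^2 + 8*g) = (g^2 + 5*g - 14)/(g*(g + 4))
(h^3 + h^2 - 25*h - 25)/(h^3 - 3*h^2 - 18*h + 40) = (h^2 + 6*h + 5)/(h^2 + 2*h - 8)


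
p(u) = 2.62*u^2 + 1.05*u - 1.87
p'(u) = 5.24*u + 1.05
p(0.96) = 1.55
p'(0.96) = 6.08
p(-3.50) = 26.55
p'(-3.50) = -17.29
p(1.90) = 9.58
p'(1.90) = 11.01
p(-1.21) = 0.70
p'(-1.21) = -5.29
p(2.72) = 20.37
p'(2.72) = 15.30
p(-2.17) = 8.19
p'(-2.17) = -10.32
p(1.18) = 3.02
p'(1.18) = 7.23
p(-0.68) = -1.37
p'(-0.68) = -2.51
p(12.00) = 388.01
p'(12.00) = 63.93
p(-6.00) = 86.15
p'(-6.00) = -30.39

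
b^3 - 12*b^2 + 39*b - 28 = (b - 7)*(b - 4)*(b - 1)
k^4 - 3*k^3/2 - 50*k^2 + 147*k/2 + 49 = (k - 7)*(k - 2)*(k + 1/2)*(k + 7)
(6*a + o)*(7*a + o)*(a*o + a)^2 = 42*a^4*o^2 + 84*a^4*o + 42*a^4 + 13*a^3*o^3 + 26*a^3*o^2 + 13*a^3*o + a^2*o^4 + 2*a^2*o^3 + a^2*o^2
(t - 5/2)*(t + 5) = t^2 + 5*t/2 - 25/2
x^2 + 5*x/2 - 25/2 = (x - 5/2)*(x + 5)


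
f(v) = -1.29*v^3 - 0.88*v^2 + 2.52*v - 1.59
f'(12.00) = -575.88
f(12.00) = -2327.19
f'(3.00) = -37.59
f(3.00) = -36.78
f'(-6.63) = -155.92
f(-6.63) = 318.97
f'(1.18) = -4.95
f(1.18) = -1.96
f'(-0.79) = 1.50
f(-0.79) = -3.49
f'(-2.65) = -19.99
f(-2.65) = 9.56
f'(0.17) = 2.11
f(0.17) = -1.19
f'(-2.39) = -15.38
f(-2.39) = 4.97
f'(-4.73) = -75.74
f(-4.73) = 103.31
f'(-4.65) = -72.98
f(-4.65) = 97.37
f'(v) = -3.87*v^2 - 1.76*v + 2.52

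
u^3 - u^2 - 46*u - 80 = (u - 8)*(u + 2)*(u + 5)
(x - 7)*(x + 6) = x^2 - x - 42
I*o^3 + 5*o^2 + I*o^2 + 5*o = o*(o - 5*I)*(I*o + I)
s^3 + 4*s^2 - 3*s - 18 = (s - 2)*(s + 3)^2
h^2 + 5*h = h*(h + 5)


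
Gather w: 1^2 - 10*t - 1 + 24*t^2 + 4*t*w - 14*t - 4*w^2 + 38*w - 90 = 24*t^2 - 24*t - 4*w^2 + w*(4*t + 38) - 90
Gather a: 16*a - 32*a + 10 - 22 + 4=-16*a - 8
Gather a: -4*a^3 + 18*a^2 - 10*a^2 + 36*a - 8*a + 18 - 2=-4*a^3 + 8*a^2 + 28*a + 16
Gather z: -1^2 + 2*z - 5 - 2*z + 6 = 0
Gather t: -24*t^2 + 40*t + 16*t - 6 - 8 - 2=-24*t^2 + 56*t - 16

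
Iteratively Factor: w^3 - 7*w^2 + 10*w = (w)*(w^2 - 7*w + 10) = w*(w - 5)*(w - 2)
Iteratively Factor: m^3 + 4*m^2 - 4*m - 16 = (m + 4)*(m^2 - 4) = (m - 2)*(m + 4)*(m + 2)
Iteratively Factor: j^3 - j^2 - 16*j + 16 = (j - 4)*(j^2 + 3*j - 4) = (j - 4)*(j + 4)*(j - 1)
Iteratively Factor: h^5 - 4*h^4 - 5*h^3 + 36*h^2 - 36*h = (h - 3)*(h^4 - h^3 - 8*h^2 + 12*h) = (h - 3)*(h + 3)*(h^3 - 4*h^2 + 4*h) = (h - 3)*(h - 2)*(h + 3)*(h^2 - 2*h) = h*(h - 3)*(h - 2)*(h + 3)*(h - 2)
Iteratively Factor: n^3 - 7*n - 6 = (n + 1)*(n^2 - n - 6) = (n - 3)*(n + 1)*(n + 2)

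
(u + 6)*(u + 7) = u^2 + 13*u + 42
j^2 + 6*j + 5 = (j + 1)*(j + 5)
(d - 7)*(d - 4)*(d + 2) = d^3 - 9*d^2 + 6*d + 56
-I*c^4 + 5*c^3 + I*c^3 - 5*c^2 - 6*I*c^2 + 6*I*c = c*(c - I)*(c + 6*I)*(-I*c + I)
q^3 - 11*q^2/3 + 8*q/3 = q*(q - 8/3)*(q - 1)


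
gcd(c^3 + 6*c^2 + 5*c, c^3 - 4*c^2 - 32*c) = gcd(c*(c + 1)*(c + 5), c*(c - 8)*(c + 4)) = c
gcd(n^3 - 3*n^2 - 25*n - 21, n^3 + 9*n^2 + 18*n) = n + 3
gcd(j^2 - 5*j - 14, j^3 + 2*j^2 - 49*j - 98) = j^2 - 5*j - 14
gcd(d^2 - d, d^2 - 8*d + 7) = d - 1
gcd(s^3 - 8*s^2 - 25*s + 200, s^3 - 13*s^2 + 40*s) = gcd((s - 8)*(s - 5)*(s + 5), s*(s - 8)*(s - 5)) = s^2 - 13*s + 40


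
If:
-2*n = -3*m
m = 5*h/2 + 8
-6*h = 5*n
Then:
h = -80/33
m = 64/33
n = 32/11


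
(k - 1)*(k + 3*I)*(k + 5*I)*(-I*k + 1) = -I*k^4 + 9*k^3 + I*k^3 - 9*k^2 + 23*I*k^2 - 15*k - 23*I*k + 15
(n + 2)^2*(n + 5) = n^3 + 9*n^2 + 24*n + 20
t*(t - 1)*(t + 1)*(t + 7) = t^4 + 7*t^3 - t^2 - 7*t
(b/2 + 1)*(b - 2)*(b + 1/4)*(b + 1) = b^4/2 + 5*b^3/8 - 15*b^2/8 - 5*b/2 - 1/2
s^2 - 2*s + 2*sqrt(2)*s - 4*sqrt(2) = (s - 2)*(s + 2*sqrt(2))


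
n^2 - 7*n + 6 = (n - 6)*(n - 1)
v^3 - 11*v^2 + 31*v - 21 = (v - 7)*(v - 3)*(v - 1)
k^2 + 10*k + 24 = (k + 4)*(k + 6)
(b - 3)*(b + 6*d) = b^2 + 6*b*d - 3*b - 18*d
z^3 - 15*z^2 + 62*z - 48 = (z - 8)*(z - 6)*(z - 1)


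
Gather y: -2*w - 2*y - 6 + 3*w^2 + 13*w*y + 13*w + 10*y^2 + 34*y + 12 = 3*w^2 + 11*w + 10*y^2 + y*(13*w + 32) + 6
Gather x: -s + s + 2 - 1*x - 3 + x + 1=0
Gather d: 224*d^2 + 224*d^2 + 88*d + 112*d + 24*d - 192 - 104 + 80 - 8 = 448*d^2 + 224*d - 224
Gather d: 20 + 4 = 24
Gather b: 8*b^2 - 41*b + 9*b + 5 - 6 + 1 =8*b^2 - 32*b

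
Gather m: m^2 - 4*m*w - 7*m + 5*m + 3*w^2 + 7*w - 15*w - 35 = m^2 + m*(-4*w - 2) + 3*w^2 - 8*w - 35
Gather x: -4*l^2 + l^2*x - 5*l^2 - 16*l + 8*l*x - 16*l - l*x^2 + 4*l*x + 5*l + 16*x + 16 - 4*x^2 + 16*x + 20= -9*l^2 - 27*l + x^2*(-l - 4) + x*(l^2 + 12*l + 32) + 36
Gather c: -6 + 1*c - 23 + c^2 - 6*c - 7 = c^2 - 5*c - 36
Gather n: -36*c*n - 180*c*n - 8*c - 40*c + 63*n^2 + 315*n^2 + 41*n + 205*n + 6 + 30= -48*c + 378*n^2 + n*(246 - 216*c) + 36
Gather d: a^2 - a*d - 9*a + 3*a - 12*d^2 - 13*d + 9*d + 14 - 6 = a^2 - 6*a - 12*d^2 + d*(-a - 4) + 8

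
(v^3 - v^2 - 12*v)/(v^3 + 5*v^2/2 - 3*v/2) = 2*(v - 4)/(2*v - 1)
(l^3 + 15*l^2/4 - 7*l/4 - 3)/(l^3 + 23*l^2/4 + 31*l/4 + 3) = (l - 1)/(l + 1)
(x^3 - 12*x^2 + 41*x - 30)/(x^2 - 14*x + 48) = (x^2 - 6*x + 5)/(x - 8)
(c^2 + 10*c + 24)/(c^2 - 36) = (c + 4)/(c - 6)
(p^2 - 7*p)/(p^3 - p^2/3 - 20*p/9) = 9*(7 - p)/(-9*p^2 + 3*p + 20)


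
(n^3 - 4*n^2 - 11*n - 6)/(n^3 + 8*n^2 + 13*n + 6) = (n - 6)/(n + 6)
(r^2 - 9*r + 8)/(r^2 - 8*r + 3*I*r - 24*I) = (r - 1)/(r + 3*I)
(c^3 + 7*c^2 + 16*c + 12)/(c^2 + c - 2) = (c^2 + 5*c + 6)/(c - 1)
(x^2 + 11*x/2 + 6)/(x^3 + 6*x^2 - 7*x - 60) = (x + 3/2)/(x^2 + 2*x - 15)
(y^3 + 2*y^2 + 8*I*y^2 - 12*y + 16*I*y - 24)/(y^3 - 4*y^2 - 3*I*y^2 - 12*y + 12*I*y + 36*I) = (y^2 + 8*I*y - 12)/(y^2 - 3*y*(2 + I) + 18*I)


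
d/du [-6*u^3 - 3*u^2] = 6*u*(-3*u - 1)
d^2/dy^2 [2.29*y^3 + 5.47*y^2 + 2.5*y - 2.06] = 13.74*y + 10.94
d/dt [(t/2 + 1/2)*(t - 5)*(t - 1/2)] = 3*t^2/2 - 9*t/2 - 3/2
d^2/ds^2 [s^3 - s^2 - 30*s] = 6*s - 2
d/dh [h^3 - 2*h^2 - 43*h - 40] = 3*h^2 - 4*h - 43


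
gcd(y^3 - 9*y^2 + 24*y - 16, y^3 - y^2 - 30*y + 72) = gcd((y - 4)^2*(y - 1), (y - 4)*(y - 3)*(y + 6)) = y - 4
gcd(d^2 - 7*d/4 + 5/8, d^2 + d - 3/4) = d - 1/2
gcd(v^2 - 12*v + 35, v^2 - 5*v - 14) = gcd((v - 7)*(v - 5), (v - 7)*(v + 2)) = v - 7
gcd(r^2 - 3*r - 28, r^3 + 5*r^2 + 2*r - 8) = r + 4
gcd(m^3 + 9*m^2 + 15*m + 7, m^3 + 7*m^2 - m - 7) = m^2 + 8*m + 7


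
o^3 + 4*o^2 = o^2*(o + 4)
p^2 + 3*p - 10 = (p - 2)*(p + 5)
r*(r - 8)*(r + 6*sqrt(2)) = r^3 - 8*r^2 + 6*sqrt(2)*r^2 - 48*sqrt(2)*r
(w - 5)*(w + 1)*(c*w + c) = c*w^3 - 3*c*w^2 - 9*c*w - 5*c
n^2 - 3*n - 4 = (n - 4)*(n + 1)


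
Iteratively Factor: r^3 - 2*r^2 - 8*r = (r)*(r^2 - 2*r - 8) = r*(r + 2)*(r - 4)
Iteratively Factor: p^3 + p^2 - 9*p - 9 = (p + 1)*(p^2 - 9) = (p + 1)*(p + 3)*(p - 3)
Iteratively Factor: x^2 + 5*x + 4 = (x + 4)*(x + 1)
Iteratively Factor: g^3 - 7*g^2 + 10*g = (g - 5)*(g^2 - 2*g) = g*(g - 5)*(g - 2)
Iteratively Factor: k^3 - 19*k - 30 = (k + 3)*(k^2 - 3*k - 10) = (k + 2)*(k + 3)*(k - 5)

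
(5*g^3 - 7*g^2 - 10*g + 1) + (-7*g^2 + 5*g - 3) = 5*g^3 - 14*g^2 - 5*g - 2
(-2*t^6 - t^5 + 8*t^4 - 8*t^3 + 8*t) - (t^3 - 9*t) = -2*t^6 - t^5 + 8*t^4 - 9*t^3 + 17*t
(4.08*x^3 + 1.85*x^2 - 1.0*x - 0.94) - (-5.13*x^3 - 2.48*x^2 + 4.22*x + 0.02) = 9.21*x^3 + 4.33*x^2 - 5.22*x - 0.96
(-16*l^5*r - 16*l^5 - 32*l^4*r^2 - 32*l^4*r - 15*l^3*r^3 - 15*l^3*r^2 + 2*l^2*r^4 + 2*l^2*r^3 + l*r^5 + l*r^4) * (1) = -16*l^5*r - 16*l^5 - 32*l^4*r^2 - 32*l^4*r - 15*l^3*r^3 - 15*l^3*r^2 + 2*l^2*r^4 + 2*l^2*r^3 + l*r^5 + l*r^4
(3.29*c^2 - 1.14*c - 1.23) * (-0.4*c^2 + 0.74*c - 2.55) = -1.316*c^4 + 2.8906*c^3 - 8.7411*c^2 + 1.9968*c + 3.1365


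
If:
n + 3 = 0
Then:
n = -3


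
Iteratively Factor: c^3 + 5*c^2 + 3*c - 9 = (c + 3)*(c^2 + 2*c - 3) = (c - 1)*(c + 3)*(c + 3)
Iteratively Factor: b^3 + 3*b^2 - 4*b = (b)*(b^2 + 3*b - 4) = b*(b + 4)*(b - 1)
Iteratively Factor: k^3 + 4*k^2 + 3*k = (k)*(k^2 + 4*k + 3) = k*(k + 1)*(k + 3)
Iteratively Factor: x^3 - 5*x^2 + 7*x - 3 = (x - 1)*(x^2 - 4*x + 3) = (x - 3)*(x - 1)*(x - 1)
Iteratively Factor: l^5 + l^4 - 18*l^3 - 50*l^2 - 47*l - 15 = (l + 1)*(l^4 - 18*l^2 - 32*l - 15) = (l + 1)^2*(l^3 - l^2 - 17*l - 15) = (l + 1)^3*(l^2 - 2*l - 15) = (l - 5)*(l + 1)^3*(l + 3)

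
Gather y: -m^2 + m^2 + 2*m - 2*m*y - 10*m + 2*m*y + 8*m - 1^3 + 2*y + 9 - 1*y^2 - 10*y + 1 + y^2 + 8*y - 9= 0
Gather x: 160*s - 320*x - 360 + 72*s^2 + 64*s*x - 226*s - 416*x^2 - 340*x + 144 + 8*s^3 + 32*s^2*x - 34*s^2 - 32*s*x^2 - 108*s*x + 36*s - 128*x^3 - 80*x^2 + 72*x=8*s^3 + 38*s^2 - 30*s - 128*x^3 + x^2*(-32*s - 496) + x*(32*s^2 - 44*s - 588) - 216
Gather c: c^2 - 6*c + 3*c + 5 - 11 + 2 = c^2 - 3*c - 4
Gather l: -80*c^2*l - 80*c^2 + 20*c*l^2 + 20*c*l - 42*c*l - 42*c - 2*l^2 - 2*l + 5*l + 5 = -80*c^2 - 42*c + l^2*(20*c - 2) + l*(-80*c^2 - 22*c + 3) + 5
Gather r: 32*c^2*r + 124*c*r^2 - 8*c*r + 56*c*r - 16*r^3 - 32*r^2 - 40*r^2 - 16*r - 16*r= -16*r^3 + r^2*(124*c - 72) + r*(32*c^2 + 48*c - 32)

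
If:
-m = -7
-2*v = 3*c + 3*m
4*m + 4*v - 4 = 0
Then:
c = -3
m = 7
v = -6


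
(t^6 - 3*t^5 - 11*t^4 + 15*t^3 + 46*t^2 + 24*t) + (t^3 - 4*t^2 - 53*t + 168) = t^6 - 3*t^5 - 11*t^4 + 16*t^3 + 42*t^2 - 29*t + 168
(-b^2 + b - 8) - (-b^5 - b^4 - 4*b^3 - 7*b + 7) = b^5 + b^4 + 4*b^3 - b^2 + 8*b - 15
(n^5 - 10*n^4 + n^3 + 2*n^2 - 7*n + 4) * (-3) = -3*n^5 + 30*n^4 - 3*n^3 - 6*n^2 + 21*n - 12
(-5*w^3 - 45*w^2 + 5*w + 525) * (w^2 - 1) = -5*w^5 - 45*w^4 + 10*w^3 + 570*w^2 - 5*w - 525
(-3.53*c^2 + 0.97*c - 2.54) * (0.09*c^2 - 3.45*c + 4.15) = -0.3177*c^4 + 12.2658*c^3 - 18.2246*c^2 + 12.7885*c - 10.541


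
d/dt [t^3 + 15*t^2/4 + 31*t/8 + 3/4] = 3*t^2 + 15*t/2 + 31/8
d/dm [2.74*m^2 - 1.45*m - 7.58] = 5.48*m - 1.45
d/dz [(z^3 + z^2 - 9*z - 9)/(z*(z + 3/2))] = 2*(2*z^4 + 6*z^3 + 21*z^2 + 36*z + 27)/(z^2*(4*z^2 + 12*z + 9))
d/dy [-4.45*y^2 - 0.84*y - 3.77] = -8.9*y - 0.84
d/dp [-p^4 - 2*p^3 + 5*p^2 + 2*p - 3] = -4*p^3 - 6*p^2 + 10*p + 2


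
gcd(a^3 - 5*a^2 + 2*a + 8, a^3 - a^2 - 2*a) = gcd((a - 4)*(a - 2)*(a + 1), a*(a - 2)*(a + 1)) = a^2 - a - 2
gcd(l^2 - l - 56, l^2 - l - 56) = l^2 - l - 56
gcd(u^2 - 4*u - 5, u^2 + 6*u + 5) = u + 1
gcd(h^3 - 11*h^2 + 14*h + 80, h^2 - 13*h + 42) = 1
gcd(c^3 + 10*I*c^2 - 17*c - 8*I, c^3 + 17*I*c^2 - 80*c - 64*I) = c^2 + 9*I*c - 8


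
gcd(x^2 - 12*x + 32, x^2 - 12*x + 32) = x^2 - 12*x + 32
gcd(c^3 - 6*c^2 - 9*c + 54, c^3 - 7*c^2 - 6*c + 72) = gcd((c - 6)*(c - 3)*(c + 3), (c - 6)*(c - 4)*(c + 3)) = c^2 - 3*c - 18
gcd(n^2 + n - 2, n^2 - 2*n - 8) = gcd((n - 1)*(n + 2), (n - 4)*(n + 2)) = n + 2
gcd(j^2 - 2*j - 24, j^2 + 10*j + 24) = j + 4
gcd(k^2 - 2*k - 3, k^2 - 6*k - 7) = k + 1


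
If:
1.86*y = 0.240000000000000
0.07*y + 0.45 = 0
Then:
No Solution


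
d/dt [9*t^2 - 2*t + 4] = 18*t - 2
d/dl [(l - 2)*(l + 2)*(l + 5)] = 3*l^2 + 10*l - 4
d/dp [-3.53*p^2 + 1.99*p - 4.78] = 1.99 - 7.06*p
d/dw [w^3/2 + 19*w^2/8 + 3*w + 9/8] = 3*w^2/2 + 19*w/4 + 3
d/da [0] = 0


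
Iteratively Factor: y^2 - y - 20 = (y - 5)*(y + 4)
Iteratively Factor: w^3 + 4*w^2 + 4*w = (w + 2)*(w^2 + 2*w) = (w + 2)^2*(w)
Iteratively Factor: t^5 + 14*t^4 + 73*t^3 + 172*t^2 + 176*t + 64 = (t + 1)*(t^4 + 13*t^3 + 60*t^2 + 112*t + 64) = (t + 1)*(t + 4)*(t^3 + 9*t^2 + 24*t + 16) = (t + 1)^2*(t + 4)*(t^2 + 8*t + 16) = (t + 1)^2*(t + 4)^2*(t + 4)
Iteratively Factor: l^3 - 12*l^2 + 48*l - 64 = (l - 4)*(l^2 - 8*l + 16) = (l - 4)^2*(l - 4)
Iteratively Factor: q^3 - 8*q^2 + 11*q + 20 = (q - 5)*(q^2 - 3*q - 4) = (q - 5)*(q - 4)*(q + 1)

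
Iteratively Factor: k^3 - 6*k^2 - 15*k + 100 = (k - 5)*(k^2 - k - 20) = (k - 5)*(k + 4)*(k - 5)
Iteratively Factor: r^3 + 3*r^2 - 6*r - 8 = (r - 2)*(r^2 + 5*r + 4) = (r - 2)*(r + 4)*(r + 1)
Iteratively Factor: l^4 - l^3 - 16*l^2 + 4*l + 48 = (l + 2)*(l^3 - 3*l^2 - 10*l + 24) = (l - 2)*(l + 2)*(l^2 - l - 12) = (l - 2)*(l + 2)*(l + 3)*(l - 4)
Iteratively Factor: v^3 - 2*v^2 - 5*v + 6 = (v - 1)*(v^2 - v - 6) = (v - 1)*(v + 2)*(v - 3)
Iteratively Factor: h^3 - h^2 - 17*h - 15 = (h + 3)*(h^2 - 4*h - 5) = (h - 5)*(h + 3)*(h + 1)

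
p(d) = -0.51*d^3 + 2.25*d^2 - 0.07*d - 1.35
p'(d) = -1.53*d^2 + 4.5*d - 0.07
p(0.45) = -0.97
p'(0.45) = 1.65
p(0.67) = -0.54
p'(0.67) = 2.26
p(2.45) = 4.48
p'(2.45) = 1.77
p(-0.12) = -1.31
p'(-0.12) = -0.63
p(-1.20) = 2.86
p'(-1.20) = -7.67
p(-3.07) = 34.83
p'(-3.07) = -28.31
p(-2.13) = 13.94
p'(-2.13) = -16.60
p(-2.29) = 16.73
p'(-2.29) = -18.40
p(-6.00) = 190.23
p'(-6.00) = -82.15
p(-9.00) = 553.32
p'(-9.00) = -164.50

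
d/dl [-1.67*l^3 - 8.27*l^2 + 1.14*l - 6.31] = -5.01*l^2 - 16.54*l + 1.14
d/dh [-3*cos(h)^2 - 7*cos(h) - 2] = (6*cos(h) + 7)*sin(h)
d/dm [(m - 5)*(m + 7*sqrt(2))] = 2*m - 5 + 7*sqrt(2)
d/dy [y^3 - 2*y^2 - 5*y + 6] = 3*y^2 - 4*y - 5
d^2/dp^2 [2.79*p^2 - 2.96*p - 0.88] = 5.58000000000000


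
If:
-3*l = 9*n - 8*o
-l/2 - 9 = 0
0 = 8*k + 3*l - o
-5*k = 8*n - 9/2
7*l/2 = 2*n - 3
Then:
No Solution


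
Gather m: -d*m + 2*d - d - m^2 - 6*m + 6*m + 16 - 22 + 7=-d*m + d - m^2 + 1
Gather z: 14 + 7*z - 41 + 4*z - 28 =11*z - 55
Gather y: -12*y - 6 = -12*y - 6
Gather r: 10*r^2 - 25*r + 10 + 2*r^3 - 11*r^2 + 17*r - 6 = 2*r^3 - r^2 - 8*r + 4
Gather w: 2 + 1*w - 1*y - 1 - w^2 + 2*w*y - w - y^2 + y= -w^2 + 2*w*y - y^2 + 1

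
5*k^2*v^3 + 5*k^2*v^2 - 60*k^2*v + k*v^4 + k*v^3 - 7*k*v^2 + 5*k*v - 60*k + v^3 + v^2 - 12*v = (5*k + v)*(v - 3)*(v + 4)*(k*v + 1)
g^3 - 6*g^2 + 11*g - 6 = (g - 3)*(g - 2)*(g - 1)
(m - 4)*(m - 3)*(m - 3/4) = m^3 - 31*m^2/4 + 69*m/4 - 9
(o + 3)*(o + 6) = o^2 + 9*o + 18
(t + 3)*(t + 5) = t^2 + 8*t + 15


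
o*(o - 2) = o^2 - 2*o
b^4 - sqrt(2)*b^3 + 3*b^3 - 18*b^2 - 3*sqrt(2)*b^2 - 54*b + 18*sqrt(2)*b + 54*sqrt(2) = (b + 3)*(b - 3*sqrt(2))*(b - sqrt(2))*(b + 3*sqrt(2))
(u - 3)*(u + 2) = u^2 - u - 6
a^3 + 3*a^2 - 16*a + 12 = (a - 2)*(a - 1)*(a + 6)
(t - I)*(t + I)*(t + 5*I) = t^3 + 5*I*t^2 + t + 5*I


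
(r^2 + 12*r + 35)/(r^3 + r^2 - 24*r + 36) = (r^2 + 12*r + 35)/(r^3 + r^2 - 24*r + 36)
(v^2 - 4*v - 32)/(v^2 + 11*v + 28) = (v - 8)/(v + 7)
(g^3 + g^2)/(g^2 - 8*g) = g*(g + 1)/(g - 8)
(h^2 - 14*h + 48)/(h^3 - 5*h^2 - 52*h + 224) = (h - 6)/(h^2 + 3*h - 28)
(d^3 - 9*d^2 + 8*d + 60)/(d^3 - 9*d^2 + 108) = (d^2 - 3*d - 10)/(d^2 - 3*d - 18)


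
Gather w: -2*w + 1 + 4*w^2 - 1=4*w^2 - 2*w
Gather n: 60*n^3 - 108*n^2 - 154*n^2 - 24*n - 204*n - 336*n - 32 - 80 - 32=60*n^3 - 262*n^2 - 564*n - 144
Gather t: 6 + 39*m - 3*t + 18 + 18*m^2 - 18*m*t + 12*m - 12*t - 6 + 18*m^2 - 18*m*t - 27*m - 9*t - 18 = 36*m^2 + 24*m + t*(-36*m - 24)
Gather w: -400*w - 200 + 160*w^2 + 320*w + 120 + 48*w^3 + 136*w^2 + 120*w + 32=48*w^3 + 296*w^2 + 40*w - 48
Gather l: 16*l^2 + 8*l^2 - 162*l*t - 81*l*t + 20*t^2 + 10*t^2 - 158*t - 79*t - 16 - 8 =24*l^2 - 243*l*t + 30*t^2 - 237*t - 24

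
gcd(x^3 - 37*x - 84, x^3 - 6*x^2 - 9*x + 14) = x - 7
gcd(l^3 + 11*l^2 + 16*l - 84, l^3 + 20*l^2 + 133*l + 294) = l^2 + 13*l + 42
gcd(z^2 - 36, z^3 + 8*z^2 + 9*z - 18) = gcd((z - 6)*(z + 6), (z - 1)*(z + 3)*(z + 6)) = z + 6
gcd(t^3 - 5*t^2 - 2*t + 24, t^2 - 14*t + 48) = 1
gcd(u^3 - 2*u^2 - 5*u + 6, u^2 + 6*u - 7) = u - 1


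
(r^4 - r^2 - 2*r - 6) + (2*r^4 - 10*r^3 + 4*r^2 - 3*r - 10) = 3*r^4 - 10*r^3 + 3*r^2 - 5*r - 16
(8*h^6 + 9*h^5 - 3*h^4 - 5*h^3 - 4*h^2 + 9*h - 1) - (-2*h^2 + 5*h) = 8*h^6 + 9*h^5 - 3*h^4 - 5*h^3 - 2*h^2 + 4*h - 1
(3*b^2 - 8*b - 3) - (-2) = 3*b^2 - 8*b - 1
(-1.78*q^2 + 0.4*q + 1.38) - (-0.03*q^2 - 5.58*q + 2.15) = -1.75*q^2 + 5.98*q - 0.77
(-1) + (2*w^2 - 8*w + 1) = 2*w^2 - 8*w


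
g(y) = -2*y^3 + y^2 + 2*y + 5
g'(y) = -6*y^2 + 2*y + 2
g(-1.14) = 6.98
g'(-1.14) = -8.08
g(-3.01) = 62.58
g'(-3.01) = -58.38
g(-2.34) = 31.42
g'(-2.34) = -35.53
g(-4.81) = 241.09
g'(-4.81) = -146.44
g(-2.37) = 32.50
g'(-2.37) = -36.44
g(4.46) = -143.62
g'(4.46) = -108.43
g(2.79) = -25.07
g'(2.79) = -39.12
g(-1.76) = 15.48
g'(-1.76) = -20.11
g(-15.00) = 6950.00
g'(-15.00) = -1378.00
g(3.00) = -34.00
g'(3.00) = -46.00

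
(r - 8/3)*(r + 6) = r^2 + 10*r/3 - 16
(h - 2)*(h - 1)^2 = h^3 - 4*h^2 + 5*h - 2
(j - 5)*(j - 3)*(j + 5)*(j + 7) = j^4 + 4*j^3 - 46*j^2 - 100*j + 525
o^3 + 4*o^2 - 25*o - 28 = (o - 4)*(o + 1)*(o + 7)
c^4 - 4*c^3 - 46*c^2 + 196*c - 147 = (c - 7)*(c - 3)*(c - 1)*(c + 7)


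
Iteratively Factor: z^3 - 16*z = (z + 4)*(z^2 - 4*z) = z*(z + 4)*(z - 4)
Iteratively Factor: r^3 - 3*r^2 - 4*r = (r)*(r^2 - 3*r - 4) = r*(r - 4)*(r + 1)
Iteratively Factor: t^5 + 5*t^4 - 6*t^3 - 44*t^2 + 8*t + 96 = (t + 4)*(t^4 + t^3 - 10*t^2 - 4*t + 24) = (t + 3)*(t + 4)*(t^3 - 2*t^2 - 4*t + 8) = (t - 2)*(t + 3)*(t + 4)*(t^2 - 4) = (t - 2)^2*(t + 3)*(t + 4)*(t + 2)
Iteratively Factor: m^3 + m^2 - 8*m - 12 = (m - 3)*(m^2 + 4*m + 4) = (m - 3)*(m + 2)*(m + 2)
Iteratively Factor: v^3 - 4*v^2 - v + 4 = (v + 1)*(v^2 - 5*v + 4) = (v - 1)*(v + 1)*(v - 4)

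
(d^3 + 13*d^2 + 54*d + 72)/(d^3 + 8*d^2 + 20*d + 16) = (d^2 + 9*d + 18)/(d^2 + 4*d + 4)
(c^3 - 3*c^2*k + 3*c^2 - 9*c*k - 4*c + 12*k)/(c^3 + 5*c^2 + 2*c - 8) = (c - 3*k)/(c + 2)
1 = 1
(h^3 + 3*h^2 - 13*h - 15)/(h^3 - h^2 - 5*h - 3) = (h + 5)/(h + 1)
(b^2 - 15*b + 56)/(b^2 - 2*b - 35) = (b - 8)/(b + 5)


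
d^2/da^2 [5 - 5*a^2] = -10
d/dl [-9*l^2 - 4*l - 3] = -18*l - 4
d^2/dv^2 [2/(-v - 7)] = -4/(v + 7)^3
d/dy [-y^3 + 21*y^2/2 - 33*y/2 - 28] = -3*y^2 + 21*y - 33/2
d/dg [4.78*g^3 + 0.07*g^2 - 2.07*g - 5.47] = 14.34*g^2 + 0.14*g - 2.07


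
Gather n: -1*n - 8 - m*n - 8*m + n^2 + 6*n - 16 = -8*m + n^2 + n*(5 - m) - 24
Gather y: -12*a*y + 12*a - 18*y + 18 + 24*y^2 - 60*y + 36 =12*a + 24*y^2 + y*(-12*a - 78) + 54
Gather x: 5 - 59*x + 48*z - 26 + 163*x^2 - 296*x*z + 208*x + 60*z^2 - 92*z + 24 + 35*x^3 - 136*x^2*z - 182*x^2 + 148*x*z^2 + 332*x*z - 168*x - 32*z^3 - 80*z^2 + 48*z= 35*x^3 + x^2*(-136*z - 19) + x*(148*z^2 + 36*z - 19) - 32*z^3 - 20*z^2 + 4*z + 3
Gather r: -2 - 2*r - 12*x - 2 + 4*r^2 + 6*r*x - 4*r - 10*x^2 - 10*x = 4*r^2 + r*(6*x - 6) - 10*x^2 - 22*x - 4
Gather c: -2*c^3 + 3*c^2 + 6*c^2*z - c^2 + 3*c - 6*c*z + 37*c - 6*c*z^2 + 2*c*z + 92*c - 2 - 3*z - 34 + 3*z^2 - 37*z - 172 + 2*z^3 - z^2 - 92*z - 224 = -2*c^3 + c^2*(6*z + 2) + c*(-6*z^2 - 4*z + 132) + 2*z^3 + 2*z^2 - 132*z - 432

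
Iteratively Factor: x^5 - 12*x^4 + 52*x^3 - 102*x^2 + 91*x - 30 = (x - 2)*(x^4 - 10*x^3 + 32*x^2 - 38*x + 15) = (x - 2)*(x - 1)*(x^3 - 9*x^2 + 23*x - 15) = (x - 5)*(x - 2)*(x - 1)*(x^2 - 4*x + 3) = (x - 5)*(x - 3)*(x - 2)*(x - 1)*(x - 1)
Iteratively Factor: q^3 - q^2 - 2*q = (q - 2)*(q^2 + q) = q*(q - 2)*(q + 1)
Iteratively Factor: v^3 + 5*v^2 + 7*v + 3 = (v + 1)*(v^2 + 4*v + 3) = (v + 1)*(v + 3)*(v + 1)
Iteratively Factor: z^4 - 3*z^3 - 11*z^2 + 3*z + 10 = (z - 1)*(z^3 - 2*z^2 - 13*z - 10) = (z - 1)*(z + 1)*(z^2 - 3*z - 10) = (z - 5)*(z - 1)*(z + 1)*(z + 2)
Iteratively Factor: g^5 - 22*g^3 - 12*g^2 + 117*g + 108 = (g - 3)*(g^4 + 3*g^3 - 13*g^2 - 51*g - 36) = (g - 3)*(g + 3)*(g^3 - 13*g - 12) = (g - 3)*(g + 1)*(g + 3)*(g^2 - g - 12) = (g - 3)*(g + 1)*(g + 3)^2*(g - 4)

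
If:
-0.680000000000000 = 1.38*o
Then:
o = -0.49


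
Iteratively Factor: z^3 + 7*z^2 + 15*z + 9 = (z + 3)*(z^2 + 4*z + 3) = (z + 1)*(z + 3)*(z + 3)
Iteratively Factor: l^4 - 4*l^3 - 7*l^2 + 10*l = (l + 2)*(l^3 - 6*l^2 + 5*l) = l*(l + 2)*(l^2 - 6*l + 5) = l*(l - 1)*(l + 2)*(l - 5)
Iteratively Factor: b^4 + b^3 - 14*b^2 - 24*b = (b - 4)*(b^3 + 5*b^2 + 6*b) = b*(b - 4)*(b^2 + 5*b + 6) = b*(b - 4)*(b + 3)*(b + 2)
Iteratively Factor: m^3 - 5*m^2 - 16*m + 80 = (m + 4)*(m^2 - 9*m + 20) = (m - 5)*(m + 4)*(m - 4)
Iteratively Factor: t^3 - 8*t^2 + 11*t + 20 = (t + 1)*(t^2 - 9*t + 20) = (t - 4)*(t + 1)*(t - 5)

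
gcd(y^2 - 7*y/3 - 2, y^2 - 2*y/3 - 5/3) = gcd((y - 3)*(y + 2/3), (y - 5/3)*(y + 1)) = 1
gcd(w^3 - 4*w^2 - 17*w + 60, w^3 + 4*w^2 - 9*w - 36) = w^2 + w - 12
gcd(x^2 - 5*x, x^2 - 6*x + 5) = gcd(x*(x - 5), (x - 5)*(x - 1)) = x - 5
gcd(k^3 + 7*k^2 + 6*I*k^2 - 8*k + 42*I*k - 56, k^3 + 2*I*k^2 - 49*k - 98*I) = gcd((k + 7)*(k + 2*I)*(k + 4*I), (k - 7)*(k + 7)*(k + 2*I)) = k^2 + k*(7 + 2*I) + 14*I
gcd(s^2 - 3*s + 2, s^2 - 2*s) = s - 2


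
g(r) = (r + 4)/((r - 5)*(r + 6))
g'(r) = -(r + 4)/((r - 5)*(r + 6)^2) + 1/((r - 5)*(r + 6)) - (r + 4)/((r - 5)^2*(r + 6))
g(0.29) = -0.14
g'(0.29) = -0.04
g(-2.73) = -0.05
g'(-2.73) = -0.03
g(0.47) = -0.15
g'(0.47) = -0.04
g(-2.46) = -0.06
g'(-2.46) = -0.03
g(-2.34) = -0.06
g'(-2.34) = -0.03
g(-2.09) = -0.07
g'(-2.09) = -0.03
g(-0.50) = -0.12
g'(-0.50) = -0.03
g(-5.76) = 0.68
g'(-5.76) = -3.16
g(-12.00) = -0.08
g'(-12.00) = -0.00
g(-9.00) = -0.12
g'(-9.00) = -0.02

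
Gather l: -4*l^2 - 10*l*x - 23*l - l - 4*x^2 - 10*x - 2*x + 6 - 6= -4*l^2 + l*(-10*x - 24) - 4*x^2 - 12*x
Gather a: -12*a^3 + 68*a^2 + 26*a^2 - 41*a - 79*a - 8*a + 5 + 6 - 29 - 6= -12*a^3 + 94*a^2 - 128*a - 24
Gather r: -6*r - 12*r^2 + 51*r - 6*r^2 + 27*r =-18*r^2 + 72*r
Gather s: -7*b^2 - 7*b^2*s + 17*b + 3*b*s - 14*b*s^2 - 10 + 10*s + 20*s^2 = -7*b^2 + 17*b + s^2*(20 - 14*b) + s*(-7*b^2 + 3*b + 10) - 10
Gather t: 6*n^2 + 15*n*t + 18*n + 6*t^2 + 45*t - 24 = 6*n^2 + 18*n + 6*t^2 + t*(15*n + 45) - 24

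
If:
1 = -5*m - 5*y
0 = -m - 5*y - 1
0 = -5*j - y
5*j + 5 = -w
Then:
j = 1/25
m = 0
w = -26/5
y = -1/5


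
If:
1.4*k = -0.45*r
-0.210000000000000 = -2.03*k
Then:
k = 0.10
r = -0.32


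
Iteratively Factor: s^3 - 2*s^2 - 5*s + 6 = (s - 3)*(s^2 + s - 2) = (s - 3)*(s + 2)*(s - 1)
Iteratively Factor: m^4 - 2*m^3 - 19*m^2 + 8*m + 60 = (m + 2)*(m^3 - 4*m^2 - 11*m + 30) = (m - 2)*(m + 2)*(m^2 - 2*m - 15) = (m - 5)*(m - 2)*(m + 2)*(m + 3)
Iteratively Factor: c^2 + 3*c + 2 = (c + 1)*(c + 2)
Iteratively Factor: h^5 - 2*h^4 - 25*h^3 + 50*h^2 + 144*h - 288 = (h + 3)*(h^4 - 5*h^3 - 10*h^2 + 80*h - 96) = (h + 3)*(h + 4)*(h^3 - 9*h^2 + 26*h - 24) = (h - 4)*(h + 3)*(h + 4)*(h^2 - 5*h + 6) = (h - 4)*(h - 3)*(h + 3)*(h + 4)*(h - 2)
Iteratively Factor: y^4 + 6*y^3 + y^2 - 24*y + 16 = (y + 4)*(y^3 + 2*y^2 - 7*y + 4) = (y - 1)*(y + 4)*(y^2 + 3*y - 4) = (y - 1)*(y + 4)^2*(y - 1)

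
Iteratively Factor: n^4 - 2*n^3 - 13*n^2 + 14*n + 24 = (n + 3)*(n^3 - 5*n^2 + 2*n + 8) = (n + 1)*(n + 3)*(n^2 - 6*n + 8) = (n - 4)*(n + 1)*(n + 3)*(n - 2)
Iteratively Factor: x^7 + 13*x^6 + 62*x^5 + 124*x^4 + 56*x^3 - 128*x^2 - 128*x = (x + 2)*(x^6 + 11*x^5 + 40*x^4 + 44*x^3 - 32*x^2 - 64*x) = (x + 2)^2*(x^5 + 9*x^4 + 22*x^3 - 32*x) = (x + 2)^2*(x + 4)*(x^4 + 5*x^3 + 2*x^2 - 8*x) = (x + 2)^3*(x + 4)*(x^3 + 3*x^2 - 4*x) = (x + 2)^3*(x + 4)^2*(x^2 - x) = (x - 1)*(x + 2)^3*(x + 4)^2*(x)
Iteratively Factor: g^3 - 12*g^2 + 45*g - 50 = (g - 5)*(g^2 - 7*g + 10) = (g - 5)*(g - 2)*(g - 5)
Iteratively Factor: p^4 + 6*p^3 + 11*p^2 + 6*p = (p + 3)*(p^3 + 3*p^2 + 2*p) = p*(p + 3)*(p^2 + 3*p + 2) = p*(p + 2)*(p + 3)*(p + 1)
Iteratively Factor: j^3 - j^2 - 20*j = (j - 5)*(j^2 + 4*j) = (j - 5)*(j + 4)*(j)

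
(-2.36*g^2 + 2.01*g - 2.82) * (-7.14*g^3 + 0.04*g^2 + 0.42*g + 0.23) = 16.8504*g^5 - 14.4458*g^4 + 19.224*g^3 + 0.1886*g^2 - 0.7221*g - 0.6486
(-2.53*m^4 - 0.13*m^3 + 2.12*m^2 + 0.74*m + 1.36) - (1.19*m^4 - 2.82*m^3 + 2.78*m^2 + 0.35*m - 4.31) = -3.72*m^4 + 2.69*m^3 - 0.66*m^2 + 0.39*m + 5.67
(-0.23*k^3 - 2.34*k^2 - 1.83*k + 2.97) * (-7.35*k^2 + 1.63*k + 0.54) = 1.6905*k^5 + 16.8241*k^4 + 9.5121*k^3 - 26.076*k^2 + 3.8529*k + 1.6038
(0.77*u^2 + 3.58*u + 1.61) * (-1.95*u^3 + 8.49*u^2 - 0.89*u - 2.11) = -1.5015*u^5 - 0.4437*u^4 + 26.5694*u^3 + 8.858*u^2 - 8.9867*u - 3.3971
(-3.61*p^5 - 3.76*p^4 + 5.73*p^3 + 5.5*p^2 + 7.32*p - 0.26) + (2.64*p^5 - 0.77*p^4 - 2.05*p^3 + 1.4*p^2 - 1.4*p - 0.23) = -0.97*p^5 - 4.53*p^4 + 3.68*p^3 + 6.9*p^2 + 5.92*p - 0.49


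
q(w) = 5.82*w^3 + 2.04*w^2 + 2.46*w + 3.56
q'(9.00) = 1453.44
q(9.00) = 4433.72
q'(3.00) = 171.84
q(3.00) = 186.44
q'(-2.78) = 126.06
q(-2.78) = -112.56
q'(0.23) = 4.32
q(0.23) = 4.30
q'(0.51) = 9.08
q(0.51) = 6.12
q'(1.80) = 66.37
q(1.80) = 48.54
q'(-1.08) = 18.42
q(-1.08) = -4.05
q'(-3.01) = 148.37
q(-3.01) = -144.08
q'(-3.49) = 200.89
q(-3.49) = -227.58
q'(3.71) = 257.92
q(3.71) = 337.96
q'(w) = 17.46*w^2 + 4.08*w + 2.46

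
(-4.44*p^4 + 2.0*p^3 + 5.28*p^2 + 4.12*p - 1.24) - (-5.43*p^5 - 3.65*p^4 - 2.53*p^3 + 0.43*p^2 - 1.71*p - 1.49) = 5.43*p^5 - 0.79*p^4 + 4.53*p^3 + 4.85*p^2 + 5.83*p + 0.25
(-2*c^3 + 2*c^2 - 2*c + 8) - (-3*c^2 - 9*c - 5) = -2*c^3 + 5*c^2 + 7*c + 13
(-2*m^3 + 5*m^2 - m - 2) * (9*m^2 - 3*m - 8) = -18*m^5 + 51*m^4 - 8*m^3 - 55*m^2 + 14*m + 16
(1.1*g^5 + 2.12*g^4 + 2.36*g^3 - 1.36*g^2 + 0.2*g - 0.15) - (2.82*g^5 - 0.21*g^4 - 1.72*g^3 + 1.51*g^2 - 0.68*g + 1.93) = -1.72*g^5 + 2.33*g^4 + 4.08*g^3 - 2.87*g^2 + 0.88*g - 2.08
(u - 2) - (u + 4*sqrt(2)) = -4*sqrt(2) - 2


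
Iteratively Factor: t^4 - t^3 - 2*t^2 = (t + 1)*(t^3 - 2*t^2) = t*(t + 1)*(t^2 - 2*t) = t*(t - 2)*(t + 1)*(t)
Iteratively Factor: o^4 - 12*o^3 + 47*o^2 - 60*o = (o)*(o^3 - 12*o^2 + 47*o - 60) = o*(o - 3)*(o^2 - 9*o + 20) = o*(o - 5)*(o - 3)*(o - 4)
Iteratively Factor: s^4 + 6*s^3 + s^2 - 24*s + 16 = (s - 1)*(s^3 + 7*s^2 + 8*s - 16) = (s - 1)*(s + 4)*(s^2 + 3*s - 4) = (s - 1)^2*(s + 4)*(s + 4)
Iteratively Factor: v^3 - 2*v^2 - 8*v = (v - 4)*(v^2 + 2*v) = (v - 4)*(v + 2)*(v)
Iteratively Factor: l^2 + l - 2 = (l - 1)*(l + 2)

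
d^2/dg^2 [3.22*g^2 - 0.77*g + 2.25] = 6.44000000000000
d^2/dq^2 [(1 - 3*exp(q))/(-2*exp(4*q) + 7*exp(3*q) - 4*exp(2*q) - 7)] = (108*exp(8*q) - 526*exp(7*q) + 958*exp(6*q) - 789*exp(5*q) - 568*exp(4*q) + 2071*exp(3*q) - 945*exp(2*q) + 112*exp(q) + 147)*exp(q)/(8*exp(12*q) - 84*exp(11*q) + 342*exp(10*q) - 679*exp(9*q) + 768*exp(8*q) - 924*exp(7*q) + 1429*exp(6*q) - 1176*exp(5*q) + 630*exp(4*q) - 1029*exp(3*q) + 588*exp(2*q) + 343)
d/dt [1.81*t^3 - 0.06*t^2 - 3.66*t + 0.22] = 5.43*t^2 - 0.12*t - 3.66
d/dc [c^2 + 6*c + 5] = 2*c + 6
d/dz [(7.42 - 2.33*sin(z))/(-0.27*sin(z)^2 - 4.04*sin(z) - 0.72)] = (-0.6291*sin(z)^2 + 4.0068*sin(z) + 31.6544)*cos(z)/(0.0729*sin(z)^4 + 2.1816*sin(z)^3 + 16.7104*sin(z)^2 + 5.8176*sin(z) + 0.5184)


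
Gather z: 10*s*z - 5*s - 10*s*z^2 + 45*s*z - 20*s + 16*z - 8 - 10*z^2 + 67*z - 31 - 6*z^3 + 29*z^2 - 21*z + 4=-25*s - 6*z^3 + z^2*(19 - 10*s) + z*(55*s + 62) - 35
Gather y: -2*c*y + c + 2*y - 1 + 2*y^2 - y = c + 2*y^2 + y*(1 - 2*c) - 1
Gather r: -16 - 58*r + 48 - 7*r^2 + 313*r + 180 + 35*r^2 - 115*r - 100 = 28*r^2 + 140*r + 112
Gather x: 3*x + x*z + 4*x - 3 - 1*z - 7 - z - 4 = x*(z + 7) - 2*z - 14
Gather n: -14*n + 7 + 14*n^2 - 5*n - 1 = 14*n^2 - 19*n + 6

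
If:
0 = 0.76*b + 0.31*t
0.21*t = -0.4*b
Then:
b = 0.00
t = 0.00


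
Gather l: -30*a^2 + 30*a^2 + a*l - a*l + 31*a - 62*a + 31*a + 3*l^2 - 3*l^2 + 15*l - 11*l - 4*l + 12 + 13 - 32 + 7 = 0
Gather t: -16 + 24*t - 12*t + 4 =12*t - 12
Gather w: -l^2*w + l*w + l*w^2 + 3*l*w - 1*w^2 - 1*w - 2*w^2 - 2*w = w^2*(l - 3) + w*(-l^2 + 4*l - 3)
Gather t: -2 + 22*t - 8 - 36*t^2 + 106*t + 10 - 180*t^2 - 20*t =-216*t^2 + 108*t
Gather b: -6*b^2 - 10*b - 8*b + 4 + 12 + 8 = -6*b^2 - 18*b + 24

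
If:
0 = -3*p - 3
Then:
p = -1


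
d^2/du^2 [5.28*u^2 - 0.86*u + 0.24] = 10.5600000000000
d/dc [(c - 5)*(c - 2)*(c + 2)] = 3*c^2 - 10*c - 4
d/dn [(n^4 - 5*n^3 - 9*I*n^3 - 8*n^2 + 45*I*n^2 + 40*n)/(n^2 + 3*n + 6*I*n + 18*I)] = (2*n^5 + n^4*(4 + 9*I) + n^3*(78 - 42*I) + n^2*(152 - 183*I) + n*(-1620 - 288*I) + 720*I)/(n^4 + n^3*(6 + 12*I) + n^2*(-27 + 72*I) + n*(-216 + 108*I) - 324)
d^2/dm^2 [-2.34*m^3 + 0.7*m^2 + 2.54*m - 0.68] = 1.4 - 14.04*m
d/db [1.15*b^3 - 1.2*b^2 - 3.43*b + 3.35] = 3.45*b^2 - 2.4*b - 3.43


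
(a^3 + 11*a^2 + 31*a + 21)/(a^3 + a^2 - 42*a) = (a^2 + 4*a + 3)/(a*(a - 6))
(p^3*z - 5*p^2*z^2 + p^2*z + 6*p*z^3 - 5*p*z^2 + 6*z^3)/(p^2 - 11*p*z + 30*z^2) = z*(p^3 - 5*p^2*z + p^2 + 6*p*z^2 - 5*p*z + 6*z^2)/(p^2 - 11*p*z + 30*z^2)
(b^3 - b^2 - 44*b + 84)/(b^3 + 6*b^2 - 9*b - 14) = (b - 6)/(b + 1)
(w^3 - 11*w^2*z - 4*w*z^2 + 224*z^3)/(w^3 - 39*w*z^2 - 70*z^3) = (w^2 - 4*w*z - 32*z^2)/(w^2 + 7*w*z + 10*z^2)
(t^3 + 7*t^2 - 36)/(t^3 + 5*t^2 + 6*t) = (t^2 + 4*t - 12)/(t*(t + 2))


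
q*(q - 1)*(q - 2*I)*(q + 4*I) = q^4 - q^3 + 2*I*q^3 + 8*q^2 - 2*I*q^2 - 8*q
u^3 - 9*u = u*(u - 3)*(u + 3)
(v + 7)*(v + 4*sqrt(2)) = v^2 + 4*sqrt(2)*v + 7*v + 28*sqrt(2)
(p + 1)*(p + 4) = p^2 + 5*p + 4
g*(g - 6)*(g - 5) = g^3 - 11*g^2 + 30*g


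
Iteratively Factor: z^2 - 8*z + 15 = (z - 3)*(z - 5)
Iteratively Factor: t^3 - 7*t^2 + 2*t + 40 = (t + 2)*(t^2 - 9*t + 20) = (t - 4)*(t + 2)*(t - 5)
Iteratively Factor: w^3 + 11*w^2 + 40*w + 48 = (w + 4)*(w^2 + 7*w + 12) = (w + 4)^2*(w + 3)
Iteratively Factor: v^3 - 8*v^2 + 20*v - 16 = (v - 2)*(v^2 - 6*v + 8) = (v - 2)^2*(v - 4)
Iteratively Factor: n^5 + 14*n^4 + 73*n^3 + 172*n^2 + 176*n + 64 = (n + 4)*(n^4 + 10*n^3 + 33*n^2 + 40*n + 16) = (n + 4)^2*(n^3 + 6*n^2 + 9*n + 4) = (n + 1)*(n + 4)^2*(n^2 + 5*n + 4) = (n + 1)*(n + 4)^3*(n + 1)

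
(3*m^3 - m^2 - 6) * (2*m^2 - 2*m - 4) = 6*m^5 - 8*m^4 - 10*m^3 - 8*m^2 + 12*m + 24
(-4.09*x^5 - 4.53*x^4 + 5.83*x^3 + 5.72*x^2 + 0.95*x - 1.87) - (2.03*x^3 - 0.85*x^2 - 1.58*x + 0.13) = -4.09*x^5 - 4.53*x^4 + 3.8*x^3 + 6.57*x^2 + 2.53*x - 2.0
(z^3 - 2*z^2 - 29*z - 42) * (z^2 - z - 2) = z^5 - 3*z^4 - 29*z^3 - 9*z^2 + 100*z + 84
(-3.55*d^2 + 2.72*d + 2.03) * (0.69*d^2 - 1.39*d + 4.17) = -2.4495*d^4 + 6.8113*d^3 - 17.1836*d^2 + 8.5207*d + 8.4651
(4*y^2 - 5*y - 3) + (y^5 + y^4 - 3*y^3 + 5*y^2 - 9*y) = y^5 + y^4 - 3*y^3 + 9*y^2 - 14*y - 3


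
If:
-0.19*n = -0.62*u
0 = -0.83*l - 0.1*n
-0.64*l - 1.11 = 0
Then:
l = -1.73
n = 14.40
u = 4.41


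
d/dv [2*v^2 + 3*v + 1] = 4*v + 3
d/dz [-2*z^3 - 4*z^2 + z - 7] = -6*z^2 - 8*z + 1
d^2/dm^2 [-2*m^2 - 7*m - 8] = -4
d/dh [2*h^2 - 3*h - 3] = 4*h - 3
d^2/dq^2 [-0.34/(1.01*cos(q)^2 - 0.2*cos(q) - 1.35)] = (-1.387336*(1 - cos(q)^2)^2 + 0.20604*cos(q)^3 - 2.561628*cos(q)^2 - 0.32028*cos(q) + 2.341716)/(-1.01*cos(q)^2 + 0.2*cos(q) + 1.35)^3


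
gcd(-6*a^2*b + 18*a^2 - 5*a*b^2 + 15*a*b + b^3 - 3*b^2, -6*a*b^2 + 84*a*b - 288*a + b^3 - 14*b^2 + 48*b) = 6*a - b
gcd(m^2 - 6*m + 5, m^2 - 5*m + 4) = m - 1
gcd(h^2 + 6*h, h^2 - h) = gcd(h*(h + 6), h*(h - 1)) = h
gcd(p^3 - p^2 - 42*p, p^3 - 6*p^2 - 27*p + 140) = p - 7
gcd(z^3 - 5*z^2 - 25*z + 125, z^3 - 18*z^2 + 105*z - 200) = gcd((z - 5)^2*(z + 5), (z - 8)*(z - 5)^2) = z^2 - 10*z + 25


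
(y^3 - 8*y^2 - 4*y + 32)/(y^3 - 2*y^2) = 1 - 6/y - 16/y^2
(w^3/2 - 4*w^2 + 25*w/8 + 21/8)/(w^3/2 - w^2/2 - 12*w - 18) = (-w^3 + 8*w^2 - 25*w/4 - 21/4)/(-w^3 + w^2 + 24*w + 36)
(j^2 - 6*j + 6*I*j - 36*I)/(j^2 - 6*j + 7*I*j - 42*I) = (j + 6*I)/(j + 7*I)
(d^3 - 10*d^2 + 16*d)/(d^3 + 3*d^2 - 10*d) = (d - 8)/(d + 5)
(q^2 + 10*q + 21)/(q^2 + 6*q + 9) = (q + 7)/(q + 3)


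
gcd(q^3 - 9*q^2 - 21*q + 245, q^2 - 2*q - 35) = q^2 - 2*q - 35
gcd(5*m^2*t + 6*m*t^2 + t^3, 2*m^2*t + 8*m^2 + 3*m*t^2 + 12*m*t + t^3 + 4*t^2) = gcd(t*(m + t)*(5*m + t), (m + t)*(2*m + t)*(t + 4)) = m + t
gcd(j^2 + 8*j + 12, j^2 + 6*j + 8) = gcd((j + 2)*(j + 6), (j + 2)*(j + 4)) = j + 2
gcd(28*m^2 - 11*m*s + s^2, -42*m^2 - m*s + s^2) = -7*m + s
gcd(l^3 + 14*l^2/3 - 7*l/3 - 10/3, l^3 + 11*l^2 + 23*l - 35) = l^2 + 4*l - 5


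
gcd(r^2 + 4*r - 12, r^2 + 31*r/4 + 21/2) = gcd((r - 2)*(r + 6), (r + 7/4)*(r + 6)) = r + 6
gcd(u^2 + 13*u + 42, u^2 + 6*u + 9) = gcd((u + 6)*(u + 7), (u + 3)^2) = 1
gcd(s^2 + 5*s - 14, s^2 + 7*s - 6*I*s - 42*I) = s + 7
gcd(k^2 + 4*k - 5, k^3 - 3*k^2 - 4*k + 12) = 1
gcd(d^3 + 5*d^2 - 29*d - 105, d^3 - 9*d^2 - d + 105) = d^2 - 2*d - 15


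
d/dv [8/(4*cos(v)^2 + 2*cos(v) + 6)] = 4*(4*cos(v) + 1)*sin(v)/(cos(v) + cos(2*v) + 4)^2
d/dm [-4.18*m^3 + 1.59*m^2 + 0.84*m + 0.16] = -12.54*m^2 + 3.18*m + 0.84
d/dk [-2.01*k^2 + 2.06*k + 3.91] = 2.06 - 4.02*k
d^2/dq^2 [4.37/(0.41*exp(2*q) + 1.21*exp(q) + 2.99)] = (4.37*(0.82*exp(q) + 1.21)*(1.64*exp(q) + 2.42)*exp(q) - (7.1668*exp(q) + 5.2877)*(0.41*exp(2*q) + 1.21*exp(q) + 2.99))*exp(q)/(0.41*exp(2*q) + 1.21*exp(q) + 2.99)^3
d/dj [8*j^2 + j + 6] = 16*j + 1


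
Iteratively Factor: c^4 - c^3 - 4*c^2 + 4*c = (c + 2)*(c^3 - 3*c^2 + 2*c) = (c - 1)*(c + 2)*(c^2 - 2*c) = c*(c - 1)*(c + 2)*(c - 2)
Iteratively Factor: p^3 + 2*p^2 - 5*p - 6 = (p + 1)*(p^2 + p - 6) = (p - 2)*(p + 1)*(p + 3)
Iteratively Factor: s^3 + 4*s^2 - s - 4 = (s + 4)*(s^2 - 1) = (s + 1)*(s + 4)*(s - 1)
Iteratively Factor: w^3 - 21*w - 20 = (w + 4)*(w^2 - 4*w - 5) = (w - 5)*(w + 4)*(w + 1)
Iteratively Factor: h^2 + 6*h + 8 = (h + 4)*(h + 2)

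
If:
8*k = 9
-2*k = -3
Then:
No Solution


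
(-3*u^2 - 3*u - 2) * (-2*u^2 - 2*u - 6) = 6*u^4 + 12*u^3 + 28*u^2 + 22*u + 12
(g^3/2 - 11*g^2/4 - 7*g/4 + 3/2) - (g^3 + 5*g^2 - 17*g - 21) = -g^3/2 - 31*g^2/4 + 61*g/4 + 45/2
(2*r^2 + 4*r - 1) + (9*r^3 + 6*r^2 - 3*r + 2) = 9*r^3 + 8*r^2 + r + 1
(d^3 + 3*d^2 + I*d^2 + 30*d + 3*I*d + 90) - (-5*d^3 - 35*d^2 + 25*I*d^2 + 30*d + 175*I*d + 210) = 6*d^3 + 38*d^2 - 24*I*d^2 - 172*I*d - 120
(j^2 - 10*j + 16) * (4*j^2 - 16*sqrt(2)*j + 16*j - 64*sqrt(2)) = 4*j^4 - 24*j^3 - 16*sqrt(2)*j^3 - 96*j^2 + 96*sqrt(2)*j^2 + 256*j + 384*sqrt(2)*j - 1024*sqrt(2)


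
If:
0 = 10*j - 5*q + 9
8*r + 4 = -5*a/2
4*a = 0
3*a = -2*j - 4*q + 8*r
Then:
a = 0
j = -28/25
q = -11/25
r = -1/2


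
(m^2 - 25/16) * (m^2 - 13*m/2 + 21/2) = m^4 - 13*m^3/2 + 143*m^2/16 + 325*m/32 - 525/32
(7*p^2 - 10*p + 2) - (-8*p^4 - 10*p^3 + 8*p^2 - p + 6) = 8*p^4 + 10*p^3 - p^2 - 9*p - 4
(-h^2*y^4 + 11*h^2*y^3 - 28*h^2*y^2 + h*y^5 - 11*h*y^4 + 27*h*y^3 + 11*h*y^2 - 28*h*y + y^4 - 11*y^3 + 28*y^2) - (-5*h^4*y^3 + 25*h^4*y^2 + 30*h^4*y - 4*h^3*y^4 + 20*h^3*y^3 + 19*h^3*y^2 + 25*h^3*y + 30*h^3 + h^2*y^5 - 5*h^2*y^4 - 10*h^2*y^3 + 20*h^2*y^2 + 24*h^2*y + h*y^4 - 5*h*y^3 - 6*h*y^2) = 5*h^4*y^3 - 25*h^4*y^2 - 30*h^4*y + 4*h^3*y^4 - 20*h^3*y^3 - 19*h^3*y^2 - 25*h^3*y - 30*h^3 - h^2*y^5 + 4*h^2*y^4 + 21*h^2*y^3 - 48*h^2*y^2 - 24*h^2*y + h*y^5 - 12*h*y^4 + 32*h*y^3 + 17*h*y^2 - 28*h*y + y^4 - 11*y^3 + 28*y^2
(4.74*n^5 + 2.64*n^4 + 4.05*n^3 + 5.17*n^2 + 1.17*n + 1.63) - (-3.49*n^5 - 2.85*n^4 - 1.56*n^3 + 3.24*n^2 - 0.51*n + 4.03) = 8.23*n^5 + 5.49*n^4 + 5.61*n^3 + 1.93*n^2 + 1.68*n - 2.4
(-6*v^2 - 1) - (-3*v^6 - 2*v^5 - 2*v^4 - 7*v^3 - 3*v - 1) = 3*v^6 + 2*v^5 + 2*v^4 + 7*v^3 - 6*v^2 + 3*v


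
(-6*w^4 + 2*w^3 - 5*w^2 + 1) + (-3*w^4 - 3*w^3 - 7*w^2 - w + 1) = -9*w^4 - w^3 - 12*w^2 - w + 2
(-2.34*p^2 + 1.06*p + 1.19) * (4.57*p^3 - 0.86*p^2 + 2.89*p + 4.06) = -10.6938*p^5 + 6.8566*p^4 - 2.2359*p^3 - 7.4604*p^2 + 7.7427*p + 4.8314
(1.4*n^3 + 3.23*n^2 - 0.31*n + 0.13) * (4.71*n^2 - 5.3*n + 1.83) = 6.594*n^5 + 7.7933*n^4 - 16.0171*n^3 + 8.1662*n^2 - 1.2563*n + 0.2379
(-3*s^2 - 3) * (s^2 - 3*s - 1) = -3*s^4 + 9*s^3 + 9*s + 3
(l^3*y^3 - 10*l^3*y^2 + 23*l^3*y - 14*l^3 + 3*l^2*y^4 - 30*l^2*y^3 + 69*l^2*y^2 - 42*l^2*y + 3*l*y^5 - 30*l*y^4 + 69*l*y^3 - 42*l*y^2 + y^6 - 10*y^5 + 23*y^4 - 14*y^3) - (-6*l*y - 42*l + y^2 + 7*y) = l^3*y^3 - 10*l^3*y^2 + 23*l^3*y - 14*l^3 + 3*l^2*y^4 - 30*l^2*y^3 + 69*l^2*y^2 - 42*l^2*y + 3*l*y^5 - 30*l*y^4 + 69*l*y^3 - 42*l*y^2 + 6*l*y + 42*l + y^6 - 10*y^5 + 23*y^4 - 14*y^3 - y^2 - 7*y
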